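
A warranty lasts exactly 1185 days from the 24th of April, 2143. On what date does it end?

July 22, 2146

+366 (one year; includes Feb 29, 2144) → Apr 24, 2144 (819 left).
+365 (one year) → Apr 24, 2145 (454 left).
+365 (one year) → Apr 24, 2146 (89 left).
Apr has 30 days: +7 → May 1, 2146 (82 left).
May has 31 days: +31 → Jun 1, 2146 (51 left).
Jun has 30 days: +30 → Jul 1, 2146 (21 left).
+21 → Jul 22, 2146.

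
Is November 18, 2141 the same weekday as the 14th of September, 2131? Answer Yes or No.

From Sep 14, 2131 to Nov 18, 2141 is 3718 days.
3718 mod 7 = 1, so they are different weekdays.
(Sep 14, 2131 is a Friday; Nov 18, 2141 is a Saturday.)

No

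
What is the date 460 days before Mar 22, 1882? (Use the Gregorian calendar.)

December 17, 1880

−365 (one year) → Mar 22, 1881 (95 left).
−22 → Feb 28, 1881 (end of Feb, 28 days; 73 left).
−28 → Jan 31, 1881 (end of Jan, 31 days; 45 left).
−31 → Dec 31, 1880 (end of Dec, 31 days; 14 left).
−14 → Dec 17, 1880.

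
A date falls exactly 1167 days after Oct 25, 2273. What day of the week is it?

Thursday

Oct 25, 2273 is a Saturday.
1167 mod 7 = 5, so 1167 days after a Saturday is Saturday + 5 = Thursday.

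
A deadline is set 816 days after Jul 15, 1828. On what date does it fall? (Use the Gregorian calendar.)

+365 (one year) → Jul 15, 1829 (451 left).
+365 (one year) → Jul 15, 1830 (86 left).
Jul has 31 days: +17 → Aug 1, 1830 (69 left).
Aug has 31 days: +31 → Sep 1, 1830 (38 left).
Sep has 30 days: +30 → Oct 1, 1830 (8 left).
+8 → Oct 9, 1830.

October 9, 1830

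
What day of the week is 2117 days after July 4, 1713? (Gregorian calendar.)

First find the weekday of Jul 4, 1713. Doomsday rule: the anchor day for the 1700s is Sunday. For year 13: 13÷12 = 1 r 1, and 1÷4 = 0, so 1+1+0 = 2.
Sunday + 2 ≡ Tuesday — that's 1713's doomsday.
In July the doomsday date is Jul 11.
Jul 4 is 7 days before Jul 11; 7 mod 7 = 0, so Tuesday − 0 = Tuesday.
2117 mod 7 = 3, so 2117 days after a Tuesday is Tuesday + 3 = Friday.

Friday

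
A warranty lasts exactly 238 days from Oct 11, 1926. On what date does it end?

June 6, 1927

Oct has 31 days: +21 → Nov 1, 1926 (217 left).
Nov has 30 days: +30 → Dec 1, 1926 (187 left).
Dec has 31 days: +31 → Jan 1, 1927 (156 left).
Jan has 31 days: +31 → Feb 1, 1927 (125 left).
Feb has 28 days: +28 → Mar 1, 1927 (97 left).
Mar has 31 days: +31 → Apr 1, 1927 (66 left).
Apr has 30 days: +30 → May 1, 1927 (36 left).
May has 31 days: +31 → Jun 1, 1927 (5 left).
+5 → Jun 6, 1927.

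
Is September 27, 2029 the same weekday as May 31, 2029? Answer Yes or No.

From May 31, 2029 to Sep 27, 2029 is 119 days.
119 mod 7 = 0, so they are the same weekday.
(May 31, 2029 is a Thursday; Sep 27, 2029 is a Thursday.)

Yes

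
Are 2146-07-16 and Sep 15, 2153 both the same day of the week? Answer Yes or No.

Yes

From Jul 16, 2146 to Sep 15, 2153 is 2618 days.
2618 mod 7 = 0, so they are the same weekday.
(Jul 16, 2146 is a Saturday; Sep 15, 2153 is a Saturday.)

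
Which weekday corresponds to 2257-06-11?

Doomsday rule: the anchor day for the 2200s is Friday. For year 57: 57÷12 = 4 r 9, and 9÷4 = 2, so 4+9+2 = 15.
Friday + 15 ≡ Saturday — that's 2257's doomsday.
In June the doomsday date is Jun 6.
Jun 11 is 5 days after Jun 6; 5 mod 7 = 5, so Saturday + 5 = Thursday.

Thursday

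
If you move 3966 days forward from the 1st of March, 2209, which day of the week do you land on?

Sunday

First find the weekday of Mar 1, 2209. Doomsday rule: the anchor day for the 2200s is Friday. For year 09: 9÷12 = 0 r 9, and 9÷4 = 2, so 0+9+2 = 11.
Friday + 11 ≡ Tuesday — that's 2209's doomsday.
In March the doomsday date is Mar 14.
Mar 1 is 13 days before Mar 14; 13 mod 7 = 6, so Tuesday − 6 = Wednesday.
3966 mod 7 = 4, so 3966 days after a Wednesday is Wednesday + 4 = Sunday.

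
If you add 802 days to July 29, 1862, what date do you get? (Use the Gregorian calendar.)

+365 (one year) → Jul 29, 1863 (437 left).
+366 (one year; includes Feb 29, 1864) → Jul 29, 1864 (71 left).
Jul has 31 days: +3 → Aug 1, 1864 (68 left).
Aug has 31 days: +31 → Sep 1, 1864 (37 left).
Sep has 30 days: +30 → Oct 1, 1864 (7 left).
+7 → Oct 8, 1864.

October 8, 1864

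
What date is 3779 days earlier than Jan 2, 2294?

August 29, 2283

−365 (one year) → Jan 2, 2293 (3414 left).
−366 (one year; includes Feb 29, 2292) → Jan 2, 2292 (3048 left).
−365 (one year) → Jan 2, 2291 (2683 left).
−365 (one year) → Jan 2, 2290 (2318 left).
−365 (one year) → Jan 2, 2289 (1953 left).
−366 (one year; includes Feb 29, 2288) → Jan 2, 2288 (1587 left).
−365 (one year) → Jan 2, 2287 (1222 left).
−365 (one year) → Jan 2, 2286 (857 left).
−365 (one year) → Jan 2, 2285 (492 left).
−366 (one year; includes Feb 29, 2284) → Jan 2, 2284 (126 left).
−2 → Dec 31, 2283 (end of Dec, 31 days; 124 left).
−31 → Nov 30, 2283 (end of Nov, 30 days; 93 left).
−30 → Oct 31, 2283 (end of Oct, 31 days; 63 left).
−31 → Sep 30, 2283 (end of Sep, 30 days; 32 left).
−30 → Aug 31, 2283 (end of Aug, 31 days; 2 left).
−2 → Aug 29, 2283.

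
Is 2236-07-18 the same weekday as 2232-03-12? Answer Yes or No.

From Mar 12, 2232 to Jul 18, 2236 is 1589 days.
1589 mod 7 = 0, so they are the same weekday.
(Mar 12, 2232 is a Monday; Jul 18, 2236 is a Monday.)

Yes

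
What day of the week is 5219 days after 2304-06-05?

Thursday

First find the weekday of Jun 5, 2304. Doomsday rule: the anchor day for the 2300s is Wednesday. For year 04: 4÷12 = 0 r 4, and 4÷4 = 1, so 0+4+1 = 5.
Wednesday + 5 ≡ Monday — that's 2304's doomsday.
In June the doomsday date is Jun 6.
Jun 5 is 1 day before Jun 6; 1 mod 7 = 1, so Monday − 1 = Sunday.
5219 mod 7 = 4, so 5219 days after a Sunday is Sunday + 4 = Thursday.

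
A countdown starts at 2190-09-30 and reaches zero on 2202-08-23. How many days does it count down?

4344

Sep 30, 2190 → Sep 30, 2191: 365 days.
Sep 30, 2191 → Sep 30, 2192: 366 days (Feb 29, 2192 is in that span).
Sep 30, 2192 → Sep 30, 2193: 365 days.
Sep 30, 2193 → Sep 30, 2194: 365 days.
Sep 30, 2194 → Sep 30, 2195: 365 days.
Sep 30, 2195 → Sep 30, 2196: 366 days (Feb 29, 2196 is in that span).
Sep 30, 2196 → Sep 30, 2197: 365 days.
Sep 30, 2197 → Sep 30, 2198: 365 days.
Sep 30, 2198 → Sep 30, 2199: 365 days.
Sep 30, 2199 → Sep 30, 2200: 365 days.
Sep 30, 2200 → Sep 30, 2201: 365 days.
Sep 30, 2201 → Oct 30, 2201: 30 days (September has 30).
Oct 30, 2201 → Nov 30, 2201: 31 days (October has 31).
Nov 30, 2201 → Dec 30, 2201: 30 days (November has 30).
Dec 30, 2201 → Jan 30, 2202: 31 days (December has 31).
Jan 30, 2202 → Feb 28, 2202: 29 days (January has 31).
Feb 28, 2202 → Mar 28, 2202: 28 days (February has 28).
Mar 28, 2202 → Apr 28, 2202: 31 days (March has 31).
Apr 28, 2202 → May 28, 2202: 30 days (April has 30).
May 28, 2202 → Jun 28, 2202: 31 days (May has 31).
Jun 28, 2202 → Jul 28, 2202: 30 days (June has 30).
Jul 28, 2202 → Aug 23, 2202: 26 days.
Total: 4344 days.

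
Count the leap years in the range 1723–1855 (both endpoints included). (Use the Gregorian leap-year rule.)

32

Multiples of 4 in [1723,1855]: 33.
Of those, multiples of 100: 1 (not leap unless ÷400).
Multiples of 400: 0.
Leap years = 33 − 1 + 0 = 32.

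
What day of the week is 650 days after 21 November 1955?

Sunday

Nov 21, 1955 is a Monday.
650 mod 7 = 6, so 650 days after a Monday is Monday + 6 = Sunday.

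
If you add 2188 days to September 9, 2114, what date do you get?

September 5, 2120

+365 (one year) → Sep 9, 2115 (1823 left).
+366 (one year; includes Feb 29, 2116) → Sep 9, 2116 (1457 left).
+365 (one year) → Sep 9, 2117 (1092 left).
+365 (one year) → Sep 9, 2118 (727 left).
+365 (one year) → Sep 9, 2119 (362 left).
Sep has 30 days: +22 → Oct 1, 2119 (340 left).
Oct has 31 days: +31 → Nov 1, 2119 (309 left).
Nov has 30 days: +30 → Dec 1, 2119 (279 left).
Dec has 31 days: +31 → Jan 1, 2120 (248 left).
Jan has 31 days: +31 → Feb 1, 2120 (217 left).
Feb has 29 days: +29 → Mar 1, 2120 (188 left).
Mar has 31 days: +31 → Apr 1, 2120 (157 left).
Apr has 30 days: +30 → May 1, 2120 (127 left).
May has 31 days: +31 → Jun 1, 2120 (96 left).
Jun has 30 days: +30 → Jul 1, 2120 (66 left).
Jul has 31 days: +31 → Aug 1, 2120 (35 left).
Aug has 31 days: +31 → Sep 1, 2120 (4 left).
+4 → Sep 5, 2120.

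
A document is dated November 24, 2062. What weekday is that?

January 1, 2062 is a Sunday.
Jan 1, 2062 → Feb 1, 2062: 31 days (January has 31).
Feb 1, 2062 → Mar 1, 2062: 28 days (February has 28).
Mar 1, 2062 → Apr 1, 2062: 31 days (March has 31).
Apr 1, 2062 → May 1, 2062: 30 days (April has 30).
May 1, 2062 → Jun 1, 2062: 31 days (May has 31).
Jun 1, 2062 → Jul 1, 2062: 30 days (June has 30).
Jul 1, 2062 → Aug 1, 2062: 31 days (July has 31).
Aug 1, 2062 → Sep 1, 2062: 31 days (August has 31).
Sep 1, 2062 → Oct 1, 2062: 30 days (September has 30).
Oct 1, 2062 → Nov 1, 2062: 31 days (October has 31).
Nov 1, 2062 → Nov 24, 2062: 23 days.
Total: 327 days.
327 mod 7 = 5, so Sunday + 5 = Friday.

Friday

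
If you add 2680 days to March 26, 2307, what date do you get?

+366 (one year; includes Feb 29, 2308) → Mar 26, 2308 (2314 left).
+365 (one year) → Mar 26, 2309 (1949 left).
+365 (one year) → Mar 26, 2310 (1584 left).
+365 (one year) → Mar 26, 2311 (1219 left).
+366 (one year; includes Feb 29, 2312) → Mar 26, 2312 (853 left).
+365 (one year) → Mar 26, 2313 (488 left).
+365 (one year) → Mar 26, 2314 (123 left).
Mar has 31 days: +6 → Apr 1, 2314 (117 left).
Apr has 30 days: +30 → May 1, 2314 (87 left).
May has 31 days: +31 → Jun 1, 2314 (56 left).
Jun has 30 days: +30 → Jul 1, 2314 (26 left).
+26 → Jul 27, 2314.

July 27, 2314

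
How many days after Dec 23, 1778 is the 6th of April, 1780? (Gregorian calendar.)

Dec 23, 1778 → Dec 23, 1779: 365 days.
Dec 23, 1779 → Jan 23, 1780: 31 days (December has 31).
Jan 23, 1780 → Feb 23, 1780: 31 days (January has 31).
Feb 23, 1780 → Mar 23, 1780: 29 days (February has 29).
Mar 23, 1780 → Apr 6, 1780: 14 days.
Total: 470 days.

470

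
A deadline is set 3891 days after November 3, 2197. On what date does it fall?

+365 (one year) → Nov 3, 2198 (3526 left).
+365 (one year) → Nov 3, 2199 (3161 left).
+365 (one year) → Nov 3, 2200 (2796 left).
+365 (one year) → Nov 3, 2201 (2431 left).
+365 (one year) → Nov 3, 2202 (2066 left).
+365 (one year) → Nov 3, 2203 (1701 left).
+366 (one year; includes Feb 29, 2204) → Nov 3, 2204 (1335 left).
+365 (one year) → Nov 3, 2205 (970 left).
+365 (one year) → Nov 3, 2206 (605 left).
+365 (one year) → Nov 3, 2207 (240 left).
Nov has 30 days: +28 → Dec 1, 2207 (212 left).
Dec has 31 days: +31 → Jan 1, 2208 (181 left).
Jan has 31 days: +31 → Feb 1, 2208 (150 left).
Feb has 29 days: +29 → Mar 1, 2208 (121 left).
Mar has 31 days: +31 → Apr 1, 2208 (90 left).
Apr has 30 days: +30 → May 1, 2208 (60 left).
May has 31 days: +31 → Jun 1, 2208 (29 left).
+29 → Jun 30, 2208.

June 30, 2208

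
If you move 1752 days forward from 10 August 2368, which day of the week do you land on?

Monday

Aug 10, 2368 is a Saturday.
1752 mod 7 = 2, so 1752 days after a Saturday is Saturday + 2 = Monday.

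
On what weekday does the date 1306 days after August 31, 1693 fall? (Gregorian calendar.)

Friday

Aug 31, 1693 is a Monday.
1306 mod 7 = 4, so 1306 days after a Monday is Monday + 4 = Friday.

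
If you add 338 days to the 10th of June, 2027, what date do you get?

Jun has 30 days: +21 → Jul 1, 2027 (317 left).
Jul has 31 days: +31 → Aug 1, 2027 (286 left).
Aug has 31 days: +31 → Sep 1, 2027 (255 left).
Sep has 30 days: +30 → Oct 1, 2027 (225 left).
Oct has 31 days: +31 → Nov 1, 2027 (194 left).
Nov has 30 days: +30 → Dec 1, 2027 (164 left).
Dec has 31 days: +31 → Jan 1, 2028 (133 left).
Jan has 31 days: +31 → Feb 1, 2028 (102 left).
Feb has 29 days: +29 → Mar 1, 2028 (73 left).
Mar has 31 days: +31 → Apr 1, 2028 (42 left).
Apr has 30 days: +30 → May 1, 2028 (12 left).
+12 → May 13, 2028.

May 13, 2028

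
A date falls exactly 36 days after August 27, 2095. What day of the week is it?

Sunday

First find the weekday of Aug 27, 2095. Doomsday rule: the anchor day for the 2000s is Tuesday. For year 95: 95÷12 = 7 r 11, and 11÷4 = 2, so 7+11+2 = 20.
Tuesday + 20 ≡ Monday — that's 2095's doomsday.
In August the doomsday date is Aug 8.
Aug 27 is 19 days after Aug 8; 19 mod 7 = 5, so Monday + 5 = Saturday.
36 mod 7 = 1, so 36 days after a Saturday is Saturday + 1 = Sunday.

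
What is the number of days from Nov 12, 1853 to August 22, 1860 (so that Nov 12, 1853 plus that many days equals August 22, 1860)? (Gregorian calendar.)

Nov 12, 1853 → Nov 12, 1854: 365 days.
Nov 12, 1854 → Nov 12, 1855: 365 days.
Nov 12, 1855 → Nov 12, 1856: 366 days (Feb 29, 1856 is in that span).
Nov 12, 1856 → Nov 12, 1857: 365 days.
Nov 12, 1857 → Nov 12, 1858: 365 days.
Nov 12, 1858 → Nov 12, 1859: 365 days.
Nov 12, 1859 → Dec 12, 1859: 30 days (November has 30).
Dec 12, 1859 → Jan 12, 1860: 31 days (December has 31).
Jan 12, 1860 → Feb 12, 1860: 31 days (January has 31).
Feb 12, 1860 → Mar 12, 1860: 29 days (February has 29).
Mar 12, 1860 → Apr 12, 1860: 31 days (March has 31).
Apr 12, 1860 → May 12, 1860: 30 days (April has 30).
May 12, 1860 → Jun 12, 1860: 31 days (May has 31).
Jun 12, 1860 → Jul 12, 1860: 30 days (June has 30).
Jul 12, 1860 → Aug 12, 1860: 31 days (July has 31).
Aug 12, 1860 → Aug 22, 1860: 10 days.
Total: 2475 days.

2475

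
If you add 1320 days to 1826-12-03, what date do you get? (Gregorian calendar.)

+365 (one year) → Dec 3, 1827 (955 left).
+366 (one year; includes Feb 29, 1828) → Dec 3, 1828 (589 left).
+365 (one year) → Dec 3, 1829 (224 left).
Dec has 31 days: +29 → Jan 1, 1830 (195 left).
Jan has 31 days: +31 → Feb 1, 1830 (164 left).
Feb has 28 days: +28 → Mar 1, 1830 (136 left).
Mar has 31 days: +31 → Apr 1, 1830 (105 left).
Apr has 30 days: +30 → May 1, 1830 (75 left).
May has 31 days: +31 → Jun 1, 1830 (44 left).
Jun has 30 days: +30 → Jul 1, 1830 (14 left).
+14 → Jul 15, 1830.

July 15, 1830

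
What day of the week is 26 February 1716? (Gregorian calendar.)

Doomsday rule: the anchor day for the 1700s is Sunday. For year 16: 16÷12 = 1 r 4, and 4÷4 = 1, so 1+4+1 = 6.
Sunday + 6 ≡ Saturday — that's 1716's doomsday.
In February the doomsday date is Feb 29 (1716 is a leap year (divisible by 4)).
Feb 26 is 3 days before Feb 29; 3 mod 7 = 3, so Saturday − 3 = Wednesday.

Wednesday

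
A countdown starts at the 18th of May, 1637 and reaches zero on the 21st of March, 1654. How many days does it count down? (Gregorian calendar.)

6151

May 18, 1637 → May 18, 1638: 365 days.
May 18, 1638 → May 18, 1639: 365 days.
May 18, 1639 → May 18, 1640: 366 days (Feb 29, 1640 is in that span).
May 18, 1640 → May 18, 1641: 365 days.
May 18, 1641 → May 18, 1642: 365 days.
May 18, 1642 → May 18, 1643: 365 days.
May 18, 1643 → May 18, 1644: 366 days (Feb 29, 1644 is in that span).
May 18, 1644 → May 18, 1645: 365 days.
May 18, 1645 → May 18, 1646: 365 days.
May 18, 1646 → May 18, 1647: 365 days.
May 18, 1647 → May 18, 1648: 366 days (Feb 29, 1648 is in that span).
May 18, 1648 → May 18, 1649: 365 days.
May 18, 1649 → May 18, 1650: 365 days.
May 18, 1650 → May 18, 1651: 365 days.
May 18, 1651 → May 18, 1652: 366 days (Feb 29, 1652 is in that span).
May 18, 1652 → May 18, 1653: 365 days.
May 18, 1653 → Jun 18, 1653: 31 days (May has 31).
Jun 18, 1653 → Jul 18, 1653: 30 days (June has 30).
Jul 18, 1653 → Aug 18, 1653: 31 days (July has 31).
Aug 18, 1653 → Sep 18, 1653: 31 days (August has 31).
Sep 18, 1653 → Oct 18, 1653: 30 days (September has 30).
Oct 18, 1653 → Nov 18, 1653: 31 days (October has 31).
Nov 18, 1653 → Dec 18, 1653: 30 days (November has 30).
Dec 18, 1653 → Jan 18, 1654: 31 days (December has 31).
Jan 18, 1654 → Feb 18, 1654: 31 days (January has 31).
Feb 18, 1654 → Mar 18, 1654: 28 days (February has 28).
Mar 18, 1654 → Mar 21, 1654: 3 days.
Total: 6151 days.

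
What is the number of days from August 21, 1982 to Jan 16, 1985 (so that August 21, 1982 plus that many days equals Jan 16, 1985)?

879

Aug 21, 1982 → Aug 21, 1983: 365 days.
Aug 21, 1983 → Aug 21, 1984: 366 days (Feb 29, 1984 is in that span).
Aug 21, 1984 → Sep 21, 1984: 31 days (August has 31).
Sep 21, 1984 → Oct 21, 1984: 30 days (September has 30).
Oct 21, 1984 → Nov 21, 1984: 31 days (October has 31).
Nov 21, 1984 → Dec 21, 1984: 30 days (November has 30).
Dec 21, 1984 → Jan 16, 1985: 26 days.
Total: 879 days.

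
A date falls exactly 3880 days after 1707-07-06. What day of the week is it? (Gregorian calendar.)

First find the weekday of Jul 6, 1707. Doomsday rule: the anchor day for the 1700s is Sunday. For year 07: 7÷12 = 0 r 7, and 7÷4 = 1, so 0+7+1 = 8.
Sunday + 8 ≡ Monday — that's 1707's doomsday.
In July the doomsday date is Jul 11.
Jul 6 is 5 days before Jul 11; 5 mod 7 = 5, so Monday − 5 = Wednesday.
3880 mod 7 = 2, so 3880 days after a Wednesday is Wednesday + 2 = Friday.

Friday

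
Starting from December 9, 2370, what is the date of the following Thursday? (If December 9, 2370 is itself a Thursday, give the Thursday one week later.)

Dec 9, 2370 is a Wednesday.
From Wednesday to the next Thursday is 1 day.
Dec 9, 2370 + 1 = Dec 10, 2370.

December 10, 2370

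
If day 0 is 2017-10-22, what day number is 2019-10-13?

721

Oct 22, 2017 → Oct 22, 2018: 365 days.
Oct 22, 2018 → Nov 22, 2018: 31 days (October has 31).
Nov 22, 2018 → Dec 22, 2018: 30 days (November has 30).
Dec 22, 2018 → Jan 22, 2019: 31 days (December has 31).
Jan 22, 2019 → Feb 22, 2019: 31 days (January has 31).
Feb 22, 2019 → Mar 22, 2019: 28 days (February has 28).
Mar 22, 2019 → Apr 22, 2019: 31 days (March has 31).
Apr 22, 2019 → May 22, 2019: 30 days (April has 30).
May 22, 2019 → Jun 22, 2019: 31 days (May has 31).
Jun 22, 2019 → Jul 22, 2019: 30 days (June has 30).
Jul 22, 2019 → Aug 22, 2019: 31 days (July has 31).
Aug 22, 2019 → Sep 22, 2019: 31 days (August has 31).
Sep 22, 2019 → Oct 13, 2019: 21 days.
Total: 721 days.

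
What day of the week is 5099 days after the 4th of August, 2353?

First find the weekday of Aug 4, 2353. Doomsday rule: the anchor day for the 2300s is Wednesday. For year 53: 53÷12 = 4 r 5, and 5÷4 = 1, so 4+5+1 = 10.
Wednesday + 10 ≡ Saturday — that's 2353's doomsday.
In August the doomsday date is Aug 8.
Aug 4 is 4 days before Aug 8; 4 mod 7 = 4, so Saturday − 4 = Tuesday.
5099 mod 7 = 3, so 5099 days after a Tuesday is Tuesday + 3 = Friday.

Friday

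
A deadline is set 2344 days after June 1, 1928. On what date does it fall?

+365 (one year) → Jun 1, 1929 (1979 left).
+365 (one year) → Jun 1, 1930 (1614 left).
+365 (one year) → Jun 1, 1931 (1249 left).
+366 (one year; includes Feb 29, 1932) → Jun 1, 1932 (883 left).
+365 (one year) → Jun 1, 1933 (518 left).
+365 (one year) → Jun 1, 1934 (153 left).
Jun has 30 days: +30 → Jul 1, 1934 (123 left).
Jul has 31 days: +31 → Aug 1, 1934 (92 left).
Aug has 31 days: +31 → Sep 1, 1934 (61 left).
Sep has 30 days: +30 → Oct 1, 1934 (31 left).
Oct has 31 days: +31 → Nov 1, 1934 (0 left).

November 1, 1934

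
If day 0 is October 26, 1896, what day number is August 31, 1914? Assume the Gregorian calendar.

Oct 26, 1896 → Oct 26, 1897: 365 days.
Oct 26, 1897 → Oct 26, 1898: 365 days.
Oct 26, 1898 → Oct 26, 1899: 365 days.
Oct 26, 1899 → Oct 26, 1900: 365 days.
Oct 26, 1900 → Oct 26, 1901: 365 days.
Oct 26, 1901 → Oct 26, 1902: 365 days.
Oct 26, 1902 → Oct 26, 1903: 365 days.
Oct 26, 1903 → Oct 26, 1904: 366 days (Feb 29, 1904 is in that span).
Oct 26, 1904 → Oct 26, 1905: 365 days.
Oct 26, 1905 → Oct 26, 1906: 365 days.
Oct 26, 1906 → Oct 26, 1907: 365 days.
Oct 26, 1907 → Oct 26, 1908: 366 days (Feb 29, 1908 is in that span).
Oct 26, 1908 → Oct 26, 1909: 365 days.
Oct 26, 1909 → Oct 26, 1910: 365 days.
Oct 26, 1910 → Oct 26, 1911: 365 days.
Oct 26, 1911 → Oct 26, 1912: 366 days (Feb 29, 1912 is in that span).
Oct 26, 1912 → Oct 26, 1913: 365 days.
Oct 26, 1913 → Nov 26, 1913: 31 days (October has 31).
Nov 26, 1913 → Dec 26, 1913: 30 days (November has 30).
Dec 26, 1913 → Jan 26, 1914: 31 days (December has 31).
Jan 26, 1914 → Feb 26, 1914: 31 days (January has 31).
Feb 26, 1914 → Mar 26, 1914: 28 days (February has 28).
Mar 26, 1914 → Apr 26, 1914: 31 days (March has 31).
Apr 26, 1914 → May 26, 1914: 30 days (April has 30).
May 26, 1914 → Jun 26, 1914: 31 days (May has 31).
Jun 26, 1914 → Jul 26, 1914: 30 days (June has 30).
Jul 26, 1914 → Aug 26, 1914: 31 days (July has 31).
Aug 26, 1914 → Aug 31, 1914: 5 days.
Total: 6517 days.

6517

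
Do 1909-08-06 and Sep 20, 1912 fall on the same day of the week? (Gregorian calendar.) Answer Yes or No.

Yes

From Aug 6, 1909 to Sep 20, 1912 is 1141 days.
1141 mod 7 = 0, so they are the same weekday.
(Aug 6, 1909 is a Friday; Sep 20, 1912 is a Friday.)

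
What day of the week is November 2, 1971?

Tuesday

January 1, 1971 is a Friday.
Jan 1, 1971 → Feb 1, 1971: 31 days (January has 31).
Feb 1, 1971 → Mar 1, 1971: 28 days (February has 28).
Mar 1, 1971 → Apr 1, 1971: 31 days (March has 31).
Apr 1, 1971 → May 1, 1971: 30 days (April has 30).
May 1, 1971 → Jun 1, 1971: 31 days (May has 31).
Jun 1, 1971 → Jul 1, 1971: 30 days (June has 30).
Jul 1, 1971 → Aug 1, 1971: 31 days (July has 31).
Aug 1, 1971 → Sep 1, 1971: 31 days (August has 31).
Sep 1, 1971 → Oct 1, 1971: 30 days (September has 30).
Oct 1, 1971 → Nov 1, 1971: 31 days (October has 31).
Nov 1, 1971 → Nov 2, 1971: 1 days.
Total: 305 days.
305 mod 7 = 4, so Friday + 4 = Tuesday.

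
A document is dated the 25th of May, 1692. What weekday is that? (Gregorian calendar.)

Sunday

Doomsday rule: the anchor day for the 1600s is Tuesday. For year 92: 92÷12 = 7 r 8, and 8÷4 = 2, so 7+8+2 = 17.
Tuesday + 17 ≡ Friday — that's 1692's doomsday.
In May the doomsday date is May 9.
May 25 is 16 days after May 9; 16 mod 7 = 2, so Friday + 2 = Sunday.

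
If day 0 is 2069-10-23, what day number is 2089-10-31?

7313

Oct 23, 2069 → Oct 23, 2070: 365 days.
Oct 23, 2070 → Oct 23, 2071: 365 days.
Oct 23, 2071 → Oct 23, 2072: 366 days (Feb 29, 2072 is in that span).
Oct 23, 2072 → Oct 23, 2073: 365 days.
Oct 23, 2073 → Oct 23, 2074: 365 days.
Oct 23, 2074 → Oct 23, 2075: 365 days.
Oct 23, 2075 → Oct 23, 2076: 366 days (Feb 29, 2076 is in that span).
Oct 23, 2076 → Oct 23, 2077: 365 days.
Oct 23, 2077 → Oct 23, 2078: 365 days.
Oct 23, 2078 → Oct 23, 2079: 365 days.
Oct 23, 2079 → Oct 23, 2080: 366 days (Feb 29, 2080 is in that span).
Oct 23, 2080 → Oct 23, 2081: 365 days.
Oct 23, 2081 → Oct 23, 2082: 365 days.
Oct 23, 2082 → Oct 23, 2083: 365 days.
Oct 23, 2083 → Oct 23, 2084: 366 days (Feb 29, 2084 is in that span).
Oct 23, 2084 → Oct 23, 2085: 365 days.
Oct 23, 2085 → Oct 23, 2086: 365 days.
Oct 23, 2086 → Oct 23, 2087: 365 days.
Oct 23, 2087 → Oct 23, 2088: 366 days (Feb 29, 2088 is in that span).
Oct 23, 2088 → Nov 23, 2088: 31 days (October has 31).
Nov 23, 2088 → Dec 23, 2088: 30 days (November has 30).
Dec 23, 2088 → Jan 23, 2089: 31 days (December has 31).
Jan 23, 2089 → Feb 23, 2089: 31 days (January has 31).
Feb 23, 2089 → Mar 23, 2089: 28 days (February has 28).
Mar 23, 2089 → Apr 23, 2089: 31 days (March has 31).
Apr 23, 2089 → May 23, 2089: 30 days (April has 30).
May 23, 2089 → Jun 23, 2089: 31 days (May has 31).
Jun 23, 2089 → Jul 23, 2089: 30 days (June has 30).
Jul 23, 2089 → Aug 23, 2089: 31 days (July has 31).
Aug 23, 2089 → Sep 23, 2089: 31 days (August has 31).
Sep 23, 2089 → Oct 23, 2089: 30 days (September has 30).
Oct 23, 2089 → Oct 31, 2089: 8 days.
Total: 7313 days.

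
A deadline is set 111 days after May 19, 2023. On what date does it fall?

September 7, 2023

May has 31 days: +13 → Jun 1, 2023 (98 left).
Jun has 30 days: +30 → Jul 1, 2023 (68 left).
Jul has 31 days: +31 → Aug 1, 2023 (37 left).
Aug has 31 days: +31 → Sep 1, 2023 (6 left).
+6 → Sep 7, 2023.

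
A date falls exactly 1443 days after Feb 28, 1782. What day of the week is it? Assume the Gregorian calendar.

Friday

First find the weekday of Feb 28, 1782. Doomsday rule: the anchor day for the 1700s is Sunday. For year 82: 82÷12 = 6 r 10, and 10÷4 = 2, so 6+10+2 = 18.
Sunday + 18 ≡ Thursday — that's 1782's doomsday.
In February the doomsday date is Feb 28 (1782 is not a leap year).
Feb 28 is the doomsday itself: Thursday.
1443 mod 7 = 1, so 1443 days after a Thursday is Thursday + 1 = Friday.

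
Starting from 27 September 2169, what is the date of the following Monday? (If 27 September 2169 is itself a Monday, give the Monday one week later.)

Sep 27, 2169 is a Wednesday.
From Wednesday to the next Monday is 5 days.
Sep 27, 2169 + 5 = Oct 2, 2169.

October 2, 2169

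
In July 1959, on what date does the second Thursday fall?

July 9, 1959

July 1, 1959 is a Wednesday.
The first Thursday is therefore July 2 (1 days later).
The second Thursday is 2 + 1×7 = July 9.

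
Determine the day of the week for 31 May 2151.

Monday

Doomsday rule: the anchor day for the 2100s is Sunday. For year 51: 51÷12 = 4 r 3, and 3÷4 = 0, so 4+3+0 = 7.
Sunday + 7 ≡ Sunday — that's 2151's doomsday.
In May the doomsday date is May 9.
May 31 is 22 days after May 9; 22 mod 7 = 1, so Sunday + 1 = Monday.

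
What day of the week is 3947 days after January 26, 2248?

First find the weekday of Jan 26, 2248. Doomsday rule: the anchor day for the 2200s is Friday. For year 48: 48÷12 = 4 r 0, and 0÷4 = 0, so 4+0+0 = 4.
Friday + 4 ≡ Tuesday — that's 2248's doomsday.
In January the doomsday date is Jan 4 (2248 is a leap year (divisible by 4)).
Jan 26 is 22 days after Jan 4; 22 mod 7 = 1, so Tuesday + 1 = Wednesday.
3947 mod 7 = 6, so 3947 days after a Wednesday is Wednesday + 6 = Tuesday.

Tuesday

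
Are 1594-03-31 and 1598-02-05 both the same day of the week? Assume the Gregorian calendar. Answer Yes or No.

Yes

From Mar 31, 1594 to Feb 5, 1598 is 1407 days.
1407 mod 7 = 0, so they are the same weekday.
(Mar 31, 1594 is a Thursday; Feb 5, 1598 is a Thursday.)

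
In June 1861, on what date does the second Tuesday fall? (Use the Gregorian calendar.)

June 11, 1861

June 1, 1861 is a Saturday.
The first Tuesday is therefore June 4 (3 days later).
The second Tuesday is 4 + 1×7 = June 11.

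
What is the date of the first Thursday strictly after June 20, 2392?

Jun 20, 2392 is a Saturday.
From Saturday to the next Thursday is 5 days.
Jun 20, 2392 + 5 = Jun 25, 2392.

June 25, 2392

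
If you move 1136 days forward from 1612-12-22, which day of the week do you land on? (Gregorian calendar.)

Monday

Dec 22, 1612 is a Saturday.
1136 mod 7 = 2, so 1136 days after a Saturday is Saturday + 2 = Monday.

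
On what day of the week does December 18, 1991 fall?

Wednesday

Doomsday rule: the anchor day for the 1900s is Wednesday. For year 91: 91÷12 = 7 r 7, and 7÷4 = 1, so 7+7+1 = 15.
Wednesday + 15 ≡ Thursday — that's 1991's doomsday.
In December the doomsday date is Dec 12.
Dec 18 is 6 days after Dec 12; 6 mod 7 = 6, so Thursday + 6 = Wednesday.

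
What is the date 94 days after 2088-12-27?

Dec has 31 days: +5 → Jan 1, 2089 (89 left).
Jan has 31 days: +31 → Feb 1, 2089 (58 left).
Feb has 28 days: +28 → Mar 1, 2089 (30 left).
+30 → Mar 31, 2089.

March 31, 2089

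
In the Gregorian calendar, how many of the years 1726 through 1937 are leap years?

51

Multiples of 4 in [1726,1937]: 53.
Of those, multiples of 100: 2 (not leap unless ÷400).
Multiples of 400: 0.
Leap years = 53 − 2 + 0 = 51.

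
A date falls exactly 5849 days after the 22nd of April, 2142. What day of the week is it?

Thursday

First find the weekday of Apr 22, 2142. Doomsday rule: the anchor day for the 2100s is Sunday. For year 42: 42÷12 = 3 r 6, and 6÷4 = 1, so 3+6+1 = 10.
Sunday + 10 ≡ Wednesday — that's 2142's doomsday.
In April the doomsday date is Apr 4.
Apr 22 is 18 days after Apr 4; 18 mod 7 = 4, so Wednesday + 4 = Sunday.
5849 mod 7 = 4, so 5849 days after a Sunday is Sunday + 4 = Thursday.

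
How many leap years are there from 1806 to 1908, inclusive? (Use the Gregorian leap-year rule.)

25

Multiples of 4 in [1806,1908]: 26.
Of those, multiples of 100: 1 (not leap unless ÷400).
Multiples of 400: 0.
Leap years = 26 − 1 + 0 = 25.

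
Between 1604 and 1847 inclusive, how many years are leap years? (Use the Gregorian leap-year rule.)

59

Multiples of 4 in [1604,1847]: 61.
Of those, multiples of 100: 2 (not leap unless ÷400).
Multiples of 400: 0.
Leap years = 61 − 2 + 0 = 59.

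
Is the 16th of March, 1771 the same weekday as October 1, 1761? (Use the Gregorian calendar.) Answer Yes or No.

No

From Oct 1, 1761 to Mar 16, 1771 is 3453 days.
3453 mod 7 = 2, so they are different weekdays.
(Oct 1, 1761 is a Thursday; Mar 16, 1771 is a Saturday.)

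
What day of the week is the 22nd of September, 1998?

Doomsday rule: the anchor day for the 1900s is Wednesday. For year 98: 98÷12 = 8 r 2, and 2÷4 = 0, so 8+2+0 = 10.
Wednesday + 10 ≡ Saturday — that's 1998's doomsday.
In September the doomsday date is Sep 5.
Sep 22 is 17 days after Sep 5; 17 mod 7 = 3, so Saturday + 3 = Tuesday.

Tuesday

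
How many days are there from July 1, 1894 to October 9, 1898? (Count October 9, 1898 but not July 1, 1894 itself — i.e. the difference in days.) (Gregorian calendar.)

1561

Jul 1, 1894 → Jul 1, 1895: 365 days.
Jul 1, 1895 → Jul 1, 1896: 366 days (Feb 29, 1896 is in that span).
Jul 1, 1896 → Jul 1, 1897: 365 days.
Jul 1, 1897 → Jul 1, 1898: 365 days.
Jul 1, 1898 → Aug 1, 1898: 31 days (July has 31).
Aug 1, 1898 → Sep 1, 1898: 31 days (August has 31).
Sep 1, 1898 → Oct 1, 1898: 30 days (September has 30).
Oct 1, 1898 → Oct 9, 1898: 8 days.
Total: 1561 days.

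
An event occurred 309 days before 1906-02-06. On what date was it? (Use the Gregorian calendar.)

−6 → Jan 31, 1906 (end of Jan, 31 days; 303 left).
−31 → Dec 31, 1905 (end of Dec, 31 days; 272 left).
−31 → Nov 30, 1905 (end of Nov, 30 days; 241 left).
−30 → Oct 31, 1905 (end of Oct, 31 days; 211 left).
−31 → Sep 30, 1905 (end of Sep, 30 days; 180 left).
−30 → Aug 31, 1905 (end of Aug, 31 days; 150 left).
−31 → Jul 31, 1905 (end of Jul, 31 days; 119 left).
−31 → Jun 30, 1905 (end of Jun, 30 days; 88 left).
−30 → May 31, 1905 (end of May, 31 days; 58 left).
−31 → Apr 30, 1905 (end of Apr, 30 days; 27 left).
−27 → Apr 3, 1905.

April 3, 1905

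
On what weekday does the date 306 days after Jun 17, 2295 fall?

Jun 17, 2295 is a Monday.
306 mod 7 = 5, so 306 days after a Monday is Monday + 5 = Saturday.

Saturday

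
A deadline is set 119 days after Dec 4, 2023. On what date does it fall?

Dec has 31 days: +28 → Jan 1, 2024 (91 left).
Jan has 31 days: +31 → Feb 1, 2024 (60 left).
Feb has 29 days: +29 → Mar 1, 2024 (31 left).
Mar has 31 days: +31 → Apr 1, 2024 (0 left).

April 1, 2024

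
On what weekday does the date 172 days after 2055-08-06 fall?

Tuesday

First find the weekday of Aug 6, 2055. Doomsday rule: the anchor day for the 2000s is Tuesday. For year 55: 55÷12 = 4 r 7, and 7÷4 = 1, so 4+7+1 = 12.
Tuesday + 12 ≡ Sunday — that's 2055's doomsday.
In August the doomsday date is Aug 8.
Aug 6 is 2 days before Aug 8; 2 mod 7 = 2, so Sunday − 2 = Friday.
172 mod 7 = 4, so 172 days after a Friday is Friday + 4 = Tuesday.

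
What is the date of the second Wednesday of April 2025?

April 1, 2025 is a Tuesday.
The first Wednesday is therefore April 2 (1 days later).
The second Wednesday is 2 + 1×7 = April 9.

April 9, 2025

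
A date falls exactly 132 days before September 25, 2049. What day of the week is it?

Sunday

Sep 25, 2049 is a Saturday.
132 mod 7 = 6, so 132 days before a Saturday is Saturday − 6 = Sunday.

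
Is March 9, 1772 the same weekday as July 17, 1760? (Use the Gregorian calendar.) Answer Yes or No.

No

From Jul 17, 1760 to Mar 9, 1772 is 4253 days.
4253 mod 7 = 4, so they are different weekdays.
(Jul 17, 1760 is a Thursday; Mar 9, 1772 is a Monday.)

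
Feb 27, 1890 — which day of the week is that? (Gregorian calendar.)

January 1, 1890 is a Wednesday.
Jan 1, 1890 → Feb 1, 1890: 31 days (January has 31).
Feb 1, 1890 → Feb 27, 1890: 26 days.
Total: 57 days.
57 mod 7 = 1, so Wednesday + 1 = Thursday.

Thursday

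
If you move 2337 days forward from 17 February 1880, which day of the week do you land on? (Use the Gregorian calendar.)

Monday

First find the weekday of Feb 17, 1880. Doomsday rule: the anchor day for the 1800s is Friday. For year 80: 80÷12 = 6 r 8, and 8÷4 = 2, so 6+8+2 = 16.
Friday + 16 ≡ Sunday — that's 1880's doomsday.
In February the doomsday date is Feb 29 (1880 is a leap year (divisible by 4)).
Feb 17 is 12 days before Feb 29; 12 mod 7 = 5, so Sunday − 5 = Tuesday.
2337 mod 7 = 6, so 2337 days after a Tuesday is Tuesday + 6 = Monday.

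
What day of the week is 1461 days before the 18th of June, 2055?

Jun 18, 2055 is a Friday.
1461 mod 7 = 5, so 1461 days before a Friday is Friday − 5 = Sunday.

Sunday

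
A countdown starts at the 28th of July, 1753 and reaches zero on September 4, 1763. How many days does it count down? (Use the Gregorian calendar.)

Jul 28, 1753 → Jul 28, 1754: 365 days.
Jul 28, 1754 → Jul 28, 1755: 365 days.
Jul 28, 1755 → Jul 28, 1756: 366 days (Feb 29, 1756 is in that span).
Jul 28, 1756 → Jul 28, 1757: 365 days.
Jul 28, 1757 → Jul 28, 1758: 365 days.
Jul 28, 1758 → Jul 28, 1759: 365 days.
Jul 28, 1759 → Jul 28, 1760: 366 days (Feb 29, 1760 is in that span).
Jul 28, 1760 → Jul 28, 1761: 365 days.
Jul 28, 1761 → Jul 28, 1762: 365 days.
Jul 28, 1762 → Jul 28, 1763: 365 days.
Jul 28, 1763 → Aug 28, 1763: 31 days (July has 31).
Aug 28, 1763 → Sep 4, 1763: 7 days.
Total: 3690 days.

3690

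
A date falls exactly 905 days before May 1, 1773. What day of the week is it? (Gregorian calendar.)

First find the weekday of May 1, 1773. Doomsday rule: the anchor day for the 1700s is Sunday. For year 73: 73÷12 = 6 r 1, and 1÷4 = 0, so 6+1+0 = 7.
Sunday + 7 ≡ Sunday — that's 1773's doomsday.
In May the doomsday date is May 9.
May 1 is 8 days before May 9; 8 mod 7 = 1, so Sunday − 1 = Saturday.
905 mod 7 = 2, so 905 days before a Saturday is Saturday − 2 = Thursday.

Thursday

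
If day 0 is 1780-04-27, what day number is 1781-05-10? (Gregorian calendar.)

Apr 27, 1780 → May 27, 1780: 30 days (April has 30).
May 27, 1780 → Jun 27, 1780: 31 days (May has 31).
Jun 27, 1780 → Jul 27, 1780: 30 days (June has 30).
Jul 27, 1780 → Aug 27, 1780: 31 days (July has 31).
Aug 27, 1780 → Sep 27, 1780: 31 days (August has 31).
Sep 27, 1780 → Oct 27, 1780: 30 days (September has 30).
Oct 27, 1780 → Nov 27, 1780: 31 days (October has 31).
Nov 27, 1780 → Dec 27, 1780: 30 days (November has 30).
Dec 27, 1780 → Jan 27, 1781: 31 days (December has 31).
Jan 27, 1781 → Feb 27, 1781: 31 days (January has 31).
Feb 27, 1781 → Mar 27, 1781: 28 days (February has 28).
Mar 27, 1781 → Apr 27, 1781: 31 days (March has 31).
Apr 27, 1781 → May 10, 1781: 13 days.
Total: 378 days.

378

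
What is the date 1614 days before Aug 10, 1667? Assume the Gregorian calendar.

March 10, 1663

−365 (one year) → Aug 10, 1666 (1249 left).
−365 (one year) → Aug 10, 1665 (884 left).
−365 (one year) → Aug 10, 1664 (519 left).
−366 (one year; includes Feb 29, 1664) → Aug 10, 1663 (153 left).
−10 → Jul 31, 1663 (end of Jul, 31 days; 143 left).
−31 → Jun 30, 1663 (end of Jun, 30 days; 112 left).
−30 → May 31, 1663 (end of May, 31 days; 82 left).
−31 → Apr 30, 1663 (end of Apr, 30 days; 51 left).
−30 → Mar 31, 1663 (end of Mar, 31 days; 21 left).
−21 → Mar 10, 1663.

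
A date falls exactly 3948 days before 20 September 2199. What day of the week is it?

Friday

First find the weekday of Sep 20, 2199. Doomsday rule: the anchor day for the 2100s is Sunday. For year 99: 99÷12 = 8 r 3, and 3÷4 = 0, so 8+3+0 = 11.
Sunday + 11 ≡ Thursday — that's 2199's doomsday.
In September the doomsday date is Sep 5.
Sep 20 is 15 days after Sep 5; 15 mod 7 = 1, so Thursday + 1 = Friday.
3948 mod 7 = 0, so 3948 days before a Friday is Friday − 0 = Friday.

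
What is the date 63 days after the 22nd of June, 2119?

August 24, 2119

Jun has 30 days: +9 → Jul 1, 2119 (54 left).
Jul has 31 days: +31 → Aug 1, 2119 (23 left).
+23 → Aug 24, 2119.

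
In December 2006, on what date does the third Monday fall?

December 18, 2006

December 1, 2006 is a Friday.
The first Monday is therefore December 4 (3 days later).
The third Monday is 4 + 2×7 = December 18.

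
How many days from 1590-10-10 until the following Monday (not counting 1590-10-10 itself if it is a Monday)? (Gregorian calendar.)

5

Oct 10, 1590 is a Wednesday.
From Wednesday to the next Monday is 5 days.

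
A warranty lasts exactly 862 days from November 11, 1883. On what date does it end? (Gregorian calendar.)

March 22, 1886

+366 (one year; includes Feb 29, 1884) → Nov 11, 1884 (496 left).
+365 (one year) → Nov 11, 1885 (131 left).
Nov has 30 days: +20 → Dec 1, 1885 (111 left).
Dec has 31 days: +31 → Jan 1, 1886 (80 left).
Jan has 31 days: +31 → Feb 1, 1886 (49 left).
Feb has 28 days: +28 → Mar 1, 1886 (21 left).
+21 → Mar 22, 1886.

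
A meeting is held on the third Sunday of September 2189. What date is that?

September 1, 2189 is a Tuesday.
The first Sunday is therefore September 6 (5 days later).
The third Sunday is 6 + 2×7 = September 20.

September 20, 2189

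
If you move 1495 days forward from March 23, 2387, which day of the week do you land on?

First find the weekday of Mar 23, 2387. Doomsday rule: the anchor day for the 2300s is Wednesday. For year 87: 87÷12 = 7 r 3, and 3÷4 = 0, so 7+3+0 = 10.
Wednesday + 10 ≡ Saturday — that's 2387's doomsday.
In March the doomsday date is Mar 14.
Mar 23 is 9 days after Mar 14; 9 mod 7 = 2, so Saturday + 2 = Monday.
1495 mod 7 = 4, so 1495 days after a Monday is Monday + 4 = Friday.

Friday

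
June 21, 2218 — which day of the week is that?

Sunday

Doomsday rule: the anchor day for the 2200s is Friday. For year 18: 18÷12 = 1 r 6, and 6÷4 = 1, so 1+6+1 = 8.
Friday + 8 ≡ Saturday — that's 2218's doomsday.
In June the doomsday date is Jun 6.
Jun 21 is 15 days after Jun 6; 15 mod 7 = 1, so Saturday + 1 = Sunday.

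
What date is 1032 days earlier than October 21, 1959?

December 23, 1956

−365 (one year) → Oct 21, 1958 (667 left).
−365 (one year) → Oct 21, 1957 (302 left).
−21 → Sep 30, 1957 (end of Sep, 30 days; 281 left).
−30 → Aug 31, 1957 (end of Aug, 31 days; 251 left).
−31 → Jul 31, 1957 (end of Jul, 31 days; 220 left).
−31 → Jun 30, 1957 (end of Jun, 30 days; 189 left).
−30 → May 31, 1957 (end of May, 31 days; 159 left).
−31 → Apr 30, 1957 (end of Apr, 30 days; 128 left).
−30 → Mar 31, 1957 (end of Mar, 31 days; 98 left).
−31 → Feb 28, 1957 (end of Feb, 28 days; 67 left).
−28 → Jan 31, 1957 (end of Jan, 31 days; 39 left).
−31 → Dec 31, 1956 (end of Dec, 31 days; 8 left).
−8 → Dec 23, 1956.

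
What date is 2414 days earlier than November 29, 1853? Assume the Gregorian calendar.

April 21, 1847

−365 (one year) → Nov 29, 1852 (2049 left).
−366 (one year; includes Feb 29, 1852) → Nov 29, 1851 (1683 left).
−365 (one year) → Nov 29, 1850 (1318 left).
−365 (one year) → Nov 29, 1849 (953 left).
−365 (one year) → Nov 29, 1848 (588 left).
−366 (one year; includes Feb 29, 1848) → Nov 29, 1847 (222 left).
−29 → Oct 31, 1847 (end of Oct, 31 days; 193 left).
−31 → Sep 30, 1847 (end of Sep, 30 days; 162 left).
−30 → Aug 31, 1847 (end of Aug, 31 days; 132 left).
−31 → Jul 31, 1847 (end of Jul, 31 days; 101 left).
−31 → Jun 30, 1847 (end of Jun, 30 days; 70 left).
−30 → May 31, 1847 (end of May, 31 days; 40 left).
−31 → Apr 30, 1847 (end of Apr, 30 days; 9 left).
−9 → Apr 21, 1847.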